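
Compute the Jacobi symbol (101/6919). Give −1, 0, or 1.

Reciprocity: 101 ≡ 1 and 6919 ≡ 3 (mod 4), so (101/6919) = +(6919/101).
Reduce top mod 101: now compute (51/101).
Reciprocity: 51 ≡ 3 and 101 ≡ 1 (mod 4), so (51/101) = +(101/51).
Reduce top mod 51: now compute (50/51).
Pull out 2: since 51 ≡ 3 (mod 8), (2/51) = -1.
Reciprocity: 25 ≡ 1 and 51 ≡ 3 (mod 4), so (25/51) = +(51/25).
Reduce top mod 25: now compute (1/25).
Reached (1/25) = 1. Collecting the sign flips along the way, the symbol is -1.

-1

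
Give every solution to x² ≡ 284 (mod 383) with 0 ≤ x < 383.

Since 383 ≡ 3 (mod 4), a square root of 284 is 284^((383+1)/4) = 284^96 mod 383.
Repeated squaring: 284^2≡226, 284^4≡137, 284^8≡2, 284^16≡4, 284^32≡16, 284^64≡256 (mod 383).
284^96 = 284^(64+32) ≡ 266 (mod 383).
Check: 266² = 70756 ≡ 284 (mod 383). The two roots are 117 and 266.

117, 266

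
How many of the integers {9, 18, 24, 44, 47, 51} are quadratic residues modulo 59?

(9/59) = +1 → QR.
(18/59) = -1 → non-residue.
(24/59) = -1 → non-residue.
(44/59) = -1 → non-residue.
(47/59) = -1 → non-residue.
(51/59) = +1 → QR.
Total quadratic residues among the 6: 2.

2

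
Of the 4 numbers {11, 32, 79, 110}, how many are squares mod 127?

3

(11/127) = +1 → QR.
(32/127) = +1 → QR.
(79/127) = +1 → QR.
(110/127) = -1 → non-residue.
Total quadratic residues among the 4: 3.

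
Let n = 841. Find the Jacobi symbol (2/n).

Pull out 2: since 841 ≡ 1 (mod 8), (2/841) = +1.
Reached (1/841) = 1. Collecting the sign flips along the way, the symbol is +1.

1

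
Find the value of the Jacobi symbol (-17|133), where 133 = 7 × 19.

First reduce: -17 ≡ 116 (mod 133).
Pull out 2^2: since 133 ≡ 5 (mod 8), (2/133) = -1, so (2/133)^2 = +1.
Reciprocity: 29 ≡ 1 and 133 ≡ 1 (mod 4), so (29/133) = +(133/29).
Reduce top mod 29: now compute (17/29).
Reciprocity: 17 ≡ 1 and 29 ≡ 1 (mod 4), so (17/29) = +(29/17).
Reduce top mod 17: now compute (12/17).
Pull out 2^2: since 17 ≡ 1 (mod 8), (2/17) = +1, so (2/17)^2 = +1.
Reciprocity: 3 ≡ 3 and 17 ≡ 1 (mod 4), so (3/17) = +(17/3).
Reduce top mod 3: now compute (2/3).
Pull out 2: since 3 ≡ 3 (mod 8), (2/3) = -1.
Reached (1/3) = 1. Collecting the sign flips along the way, the symbol is -1.

-1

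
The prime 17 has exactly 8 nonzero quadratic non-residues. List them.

Square k = 1,…,8 (k and 17−k give the same square):
1²=1, 2²=4, 3²=9, 4²=16, 5²≡8, 6²≡2, 7²≡15, 8²≡13 (mod 17).
The residues are {1, 2, 4, 8, 9, 13, 15, 16}; the non-residues are the remaining 8 nonzero classes.

3 5 6 7 10 11 12 14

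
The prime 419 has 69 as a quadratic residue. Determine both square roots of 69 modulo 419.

169, 250

Since 419 ≡ 3 (mod 4), a square root of 69 is 69^((419+1)/4) = 69^105 mod 419.
Repeated squaring: 69^2≡152, 69^4≡59, 69^8≡129, 69^16≡300, 69^32≡334, 69^64≡102 (mod 419).
69^105 = 69^(64+32+8+1) ≡ 169 (mod 419).
Check: 169² = 28561 ≡ 69 (mod 419). The two roots are 169 and 250.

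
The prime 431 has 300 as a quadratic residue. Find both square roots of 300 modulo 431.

Since 431 ≡ 3 (mod 4), a square root of 300 is 300^((431+1)/4) = 300^108 mod 431.
Repeated squaring: 300^2≡352, 300^4≡207, 300^8≡180, 300^16≡75, 300^32≡22, 300^64≡53 (mod 431).
300^108 = 300^(64+32+8+4) ≡ 360 (mod 431).
Check: 360² = 129600 ≡ 300 (mod 431). The two roots are 71 and 360.

71, 360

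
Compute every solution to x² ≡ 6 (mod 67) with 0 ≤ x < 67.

26, 41

Since 67 ≡ 3 (mod 4), a square root of 6 is 6^((67+1)/4) = 6^17 mod 67.
Repeated squaring: 6^2≡36, 6^4≡23, 6^8≡60, 6^16≡49 (mod 67).
6^17 = 6^(16+1) ≡ 26 (mod 67).
Check: 26² = 676 ≡ 6 (mod 67). The two roots are 26 and 41.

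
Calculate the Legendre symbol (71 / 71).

0

First reduce: 71 ≡ 0 (mod 71).
Top reduces to 0: gcd > 1, so the symbol is 0.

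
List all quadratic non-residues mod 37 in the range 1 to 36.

Square k = 1,…,18 (k and 37−k give the same square):
1²=1, 2²=4, 3²=9, 4²=16, 5²=25, 6²=36, 7²≡12, 8²≡27, 9²≡7, 10²≡26, 11²≡10, 12²≡33, 13²≡21, 14²≡11, 15²≡3, 16²≡34, 17²≡30, 18²≡28 (mod 37).
The residues are {1, 3, 4, 7, 9, 10, 11, 12, 16, 21, 25, 26, 27, 28, 30, 33, 34, 36}; the non-residues are the remaining 18 nonzero classes.

2, 5, 6, 8, 13, 14, 15, 17, 18, 19, 20, 22, 23, 24, 29, 31, 32, 35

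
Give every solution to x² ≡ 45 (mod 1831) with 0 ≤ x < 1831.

822, 1009

Since 1831 ≡ 3 (mod 4), a square root of 45 is 45^((1831+1)/4) = 45^458 mod 1831.
Repeated squaring: 45^2≡194, 45^4≡1016, 45^8≡1403, 45^16≡84, 45^32≡1563, 45^64≡415, 45^128≡111, 45^256≡1335 (mod 1831).
45^458 = 45^(256+128+64+8+2) ≡ 1009 (mod 1831).
Check: 1009² = 1018081 ≡ 45 (mod 1831). The two roots are 822 and 1009.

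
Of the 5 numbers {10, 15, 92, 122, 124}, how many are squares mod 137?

(10/137) = -1 → non-residue.
(15/137) = +1 → QR.
(92/137) = -1 → non-residue.
(122/137) = +1 → QR.
(124/137) = -1 → non-residue.
Total quadratic residues among the 5: 2.

2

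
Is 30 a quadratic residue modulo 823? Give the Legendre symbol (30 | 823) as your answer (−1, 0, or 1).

1

Euler's criterion: (30/823) ≡ 30^411 (mod 823).
30^2 ≡ 77 (mod 823)
30^4 ≡ 168 (mod 823)
30^8 ≡ 242 (mod 823)
30^16 ≡ 131 (mod 823)
30^32 ≡ 701 (mod 823)
30^64 ≡ 70 (mod 823)
30^128 ≡ 785 (mod 823)
30^256 ≡ 621 (mod 823)
30^411 = 30^(256+128+16+8+2+1) ≡ 1 (mod 823).
Result is 1, so (30/823) = 1.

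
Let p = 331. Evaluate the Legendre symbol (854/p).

-1

First reduce: 854 ≡ 192 (mod 331).
Pull out 2^6: since 331 ≡ 3 (mod 8), (2/331) = -1, so (2/331)^6 = +1.
Reciprocity: 3 ≡ 3 and 331 ≡ 3 (mod 4), so (3/331) = −(331/3).
Reduce top mod 3: now compute (1/3).
Reached (1/3) = 1. Collecting the sign flips along the way, the symbol is -1.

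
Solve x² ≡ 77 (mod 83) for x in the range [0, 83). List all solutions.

34, 49

Since 83 ≡ 3 (mod 4), a square root of 77 is 77^((83+1)/4) = 77^21 mod 83.
Repeated squaring: 77^2≡36, 77^4≡51, 77^8≡28, 77^16≡37 (mod 83).
77^21 = 77^(16+4+1) ≡ 49 (mod 83).
Check: 49² = 2401 ≡ 77 (mod 83). The two roots are 34 and 49.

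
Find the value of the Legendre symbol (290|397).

Pull out 2: since 397 ≡ 5 (mod 8), (2/397) = -1.
Reciprocity: 145 ≡ 1 and 397 ≡ 1 (mod 4), so (145/397) = +(397/145).
Reduce top mod 145: now compute (107/145).
Reciprocity: 107 ≡ 3 and 145 ≡ 1 (mod 4), so (107/145) = +(145/107).
Reduce top mod 107: now compute (38/107).
Pull out 2: since 107 ≡ 3 (mod 8), (2/107) = -1.
Reciprocity: 19 ≡ 3 and 107 ≡ 3 (mod 4), so (19/107) = −(107/19).
Reduce top mod 19: now compute (12/19).
Pull out 2^2: since 19 ≡ 3 (mod 8), (2/19) = -1, so (2/19)^2 = +1.
Reciprocity: 3 ≡ 3 and 19 ≡ 3 (mod 4), so (3/19) = −(19/3).
Reduce top mod 3: now compute (1/3).
Reached (1/3) = 1. Collecting the sign flips along the way, the symbol is +1.

1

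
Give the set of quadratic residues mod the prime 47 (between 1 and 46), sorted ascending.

Square k = 1,…,23 (k and 47−k give the same square):
1²=1, 2²=4, 3²=9, 4²=16, 5²=25, 6²=36, 7²≡2, 8²≡17, 9²≡34, 10²≡6, 11²≡27, 12²≡3, 13²≡28, 14²≡8, 15²≡37, 16²≡21, 17²≡7, 18²≡42, 19²≡32, 20²≡24, 21²≡18, 22²≡14, 23²≡12 (mod 47).
So the quadratic residues mod 47 are {1, 2, 3, 4, 6, 7, 8, 9, 12, 14, 16, 17, 18, 21, 24, 25, 27, 28, 32, 34, 36, 37, 42}.

1, 2, 3, 4, 6, 7, 8, 9, 12, 14, 16, 17, 18, 21, 24, 25, 27, 28, 32, 34, 36, 37, 42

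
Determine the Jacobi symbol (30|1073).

Pull out 2: since 1073 ≡ 1 (mod 8), (2/1073) = +1.
Reciprocity: 15 ≡ 3 and 1073 ≡ 1 (mod 4), so (15/1073) = +(1073/15).
Reduce top mod 15: now compute (8/15).
Pull out 2^3: since 15 ≡ 7 (mod 8), (2/15) = +1, so (2/15)^3 = +1.
Reached (1/15) = 1. Collecting the sign flips along the way, the symbol is +1.

1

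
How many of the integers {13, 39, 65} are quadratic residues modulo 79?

(13/79) = +1 → QR.
(39/79) = -1 → non-residue.
(65/79) = +1 → QR.
Total quadratic residues among the 3: 2.

2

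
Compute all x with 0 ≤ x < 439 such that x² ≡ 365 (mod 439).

170, 269

Since 439 ≡ 3 (mod 4), a square root of 365 is 365^((439+1)/4) = 365^110 mod 439.
Repeated squaring: 365^2≡208, 365^4≡242, 365^8≡177, 365^16≡160, 365^32≡138, 365^64≡167 (mod 439).
365^110 = 365^(64+32+8+4+2) ≡ 269 (mod 439).
Check: 269² = 72361 ≡ 365 (mod 439). The two roots are 170 and 269.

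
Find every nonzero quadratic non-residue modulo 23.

5,7,10,11,14,15,17,19,20,21,22

Square k = 1,…,11 (k and 23−k give the same square):
1²=1, 2²=4, 3²=9, 4²=16, 5²≡2, 6²≡13, 7²≡3, 8²≡18, 9²≡12, 10²≡8, 11²≡6 (mod 23).
The residues are {1, 2, 3, 4, 6, 8, 9, 12, 13, 16, 18}; the non-residues are the remaining 11 nonzero classes.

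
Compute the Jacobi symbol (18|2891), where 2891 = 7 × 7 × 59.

Pull out 2: since 2891 ≡ 3 (mod 8), (2/2891) = -1.
Reciprocity: 9 ≡ 1 and 2891 ≡ 3 (mod 4), so (9/2891) = +(2891/9).
Reduce top mod 9: now compute (2/9).
Pull out 2: since 9 ≡ 1 (mod 8), (2/9) = +1.
Reached (1/9) = 1. Collecting the sign flips along the way, the symbol is -1.

-1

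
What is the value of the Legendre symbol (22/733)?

1

Pull out 2: since 733 ≡ 5 (mod 8), (2/733) = -1.
Reciprocity: 11 ≡ 3 and 733 ≡ 1 (mod 4), so (11/733) = +(733/11).
Reduce top mod 11: now compute (7/11).
Reciprocity: 7 ≡ 3 and 11 ≡ 3 (mod 4), so (7/11) = −(11/7).
Reduce top mod 7: now compute (4/7).
Pull out 2^2: since 7 ≡ 7 (mod 8), (2/7) = +1, so (2/7)^2 = +1.
Reached (1/7) = 1. Collecting the sign flips along the way, the symbol is +1.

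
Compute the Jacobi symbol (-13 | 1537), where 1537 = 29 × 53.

First reduce: -13 ≡ 1524 (mod 1537).
Pull out 2^2: since 1537 ≡ 1 (mod 8), (2/1537) = +1, so (2/1537)^2 = +1.
Reciprocity: 381 ≡ 1 and 1537 ≡ 1 (mod 4), so (381/1537) = +(1537/381).
Reduce top mod 381: now compute (13/381).
Reciprocity: 13 ≡ 1 and 381 ≡ 1 (mod 4), so (13/381) = +(381/13).
Reduce top mod 13: now compute (4/13).
Pull out 2^2: since 13 ≡ 5 (mod 8), (2/13) = -1, so (2/13)^2 = +1.
Reached (1/13) = 1. Collecting the sign flips along the way, the symbol is +1.

1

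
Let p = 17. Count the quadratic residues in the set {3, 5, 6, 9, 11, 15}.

(3/17) = -1 → non-residue.
(5/17) = -1 → non-residue.
(6/17) = -1 → non-residue.
(9/17) = +1 → QR.
(11/17) = -1 → non-residue.
(15/17) = +1 → QR.
Total quadratic residues among the 6: 2.

2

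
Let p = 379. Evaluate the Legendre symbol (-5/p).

-1

Euler's criterion: (-5/379) ≡ 374^189 (mod 379).
374^2 ≡ 25 (mod 379)
374^4 ≡ 246 (mod 379)
374^8 ≡ 255 (mod 379)
374^16 ≡ 216 (mod 379)
374^32 ≡ 39 (mod 379)
374^64 ≡ 5 (mod 379)
374^128 ≡ 25 (mod 379)
374^189 = 374^(128+32+16+8+4+1) ≡ 378 (mod 379).
Result is 378 ≡ −1, so (-5/379) = −1.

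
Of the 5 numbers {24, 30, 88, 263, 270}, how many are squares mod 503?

(24/503) = +1 → QR.
(30/503) = -1 → non-residue.
(88/503) = +1 → QR.
(263/503) = +1 → QR.
(270/503) = -1 → non-residue.
Total quadratic residues among the 5: 3.

3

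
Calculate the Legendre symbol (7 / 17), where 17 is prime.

-1

Euler's criterion: (7/17) ≡ 7^8 (mod 17).
7^2 ≡ 15 (mod 17)
7^4 ≡ 4 (mod 17)
7^8 ≡ 16 (mod 17)
7^8 = 7^(8) ≡ 16 (mod 17).
Result is 16 ≡ −1, so (7/17) = −1.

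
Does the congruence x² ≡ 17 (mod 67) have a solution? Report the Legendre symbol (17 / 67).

Reciprocity: 17 ≡ 1 and 67 ≡ 3 (mod 4), so (17/67) = +(67/17).
Reduce top mod 17: now compute (16/17).
Pull out 2^4: since 17 ≡ 1 (mod 8), (2/17) = +1, so (2/17)^4 = +1.
Reached (1/17) = 1. Collecting the sign flips along the way, the symbol is +1.

1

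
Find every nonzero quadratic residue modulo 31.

1 2 4 5 7 8 9 10 14 16 18 19 20 25 28

Square k = 1,…,15 (k and 31−k give the same square):
1²=1, 2²=4, 3²=9, 4²=16, 5²=25, 6²≡5, 7²≡18, 8²≡2, 9²≡19, 10²≡7, 11²≡28, 12²≡20, 13²≡14, 14²≡10, 15²≡8 (mod 31).
So the quadratic residues mod 31 are {1, 2, 4, 5, 7, 8, 9, 10, 14, 16, 18, 19, 20, 25, 28}.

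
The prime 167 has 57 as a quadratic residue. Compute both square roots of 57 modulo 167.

Since 167 ≡ 3 (mod 4), a square root of 57 is 57^((167+1)/4) = 57^42 mod 167.
Repeated squaring: 57^2≡76, 57^4≡98, 57^8≡85, 57^16≡44, 57^32≡99 (mod 167).
57^42 = 57^(32+8+2) ≡ 97 (mod 167).
Check: 97² = 9409 ≡ 57 (mod 167). The two roots are 70 and 97.

70, 97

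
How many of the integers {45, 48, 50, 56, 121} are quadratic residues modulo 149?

2

(45/149) = +1 → QR.
(48/149) = -1 → non-residue.
(50/149) = -1 → non-residue.
(56/149) = -1 → non-residue.
(121/149) = +1 → QR.
Total quadratic residues among the 5: 2.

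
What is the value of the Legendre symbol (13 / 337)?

1

Reciprocity: 13 ≡ 1 and 337 ≡ 1 (mod 4), so (13/337) = +(337/13).
Reduce top mod 13: now compute (12/13).
Pull out 2^2: since 13 ≡ 5 (mod 8), (2/13) = -1, so (2/13)^2 = +1.
Reciprocity: 3 ≡ 3 and 13 ≡ 1 (mod 4), so (3/13) = +(13/3).
Reduce top mod 3: now compute (1/3).
Reached (1/3) = 1. Collecting the sign flips along the way, the symbol is +1.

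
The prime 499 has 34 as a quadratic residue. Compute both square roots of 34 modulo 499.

Since 499 ≡ 3 (mod 4), a square root of 34 is 34^((499+1)/4) = 34^125 mod 499.
Repeated squaring: 34^2≡158, 34^4≡14, 34^8≡196, 34^16≡492, 34^32≡49, 34^64≡405 (mod 499).
34^125 = 34^(64+32+16+8+4+1) ≡ 287 (mod 499).
Check: 287² = 82369 ≡ 34 (mod 499). The two roots are 212 and 287.

212, 287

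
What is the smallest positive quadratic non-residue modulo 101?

(2/101) = −1, so 2 is the smallest positive non-residue mod 101.

2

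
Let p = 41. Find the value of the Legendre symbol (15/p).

-1

Reciprocity: 15 ≡ 3 and 41 ≡ 1 (mod 4), so (15/41) = +(41/15).
Reduce top mod 15: now compute (11/15).
Reciprocity: 11 ≡ 3 and 15 ≡ 3 (mod 4), so (11/15) = −(15/11).
Reduce top mod 11: now compute (4/11).
Pull out 2^2: since 11 ≡ 3 (mod 8), (2/11) = -1, so (2/11)^2 = +1.
Reached (1/11) = 1. Collecting the sign flips along the way, the symbol is -1.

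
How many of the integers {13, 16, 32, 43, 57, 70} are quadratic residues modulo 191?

(13/191) = +1 → QR.
(16/191) = +1 → QR.
(32/191) = +1 → QR.
(43/191) = +1 → QR.
(57/191) = -1 → non-residue.
(70/191) = -1 → non-residue.
Total quadratic residues among the 6: 4.

4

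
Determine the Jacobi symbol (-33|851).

First reduce: -33 ≡ 818 (mod 851).
Pull out 2: since 851 ≡ 3 (mod 8), (2/851) = -1.
Reciprocity: 409 ≡ 1 and 851 ≡ 3 (mod 4), so (409/851) = +(851/409).
Reduce top mod 409: now compute (33/409).
Reciprocity: 33 ≡ 1 and 409 ≡ 1 (mod 4), so (33/409) = +(409/33).
Reduce top mod 33: now compute (13/33).
Reciprocity: 13 ≡ 1 and 33 ≡ 1 (mod 4), so (13/33) = +(33/13).
Reduce top mod 13: now compute (7/13).
Reciprocity: 7 ≡ 3 and 13 ≡ 1 (mod 4), so (7/13) = +(13/7).
Reduce top mod 7: now compute (6/7).
Pull out 2: since 7 ≡ 7 (mod 8), (2/7) = +1.
Reciprocity: 3 ≡ 3 and 7 ≡ 3 (mod 4), so (3/7) = −(7/3).
Reduce top mod 3: now compute (1/3).
Reached (1/3) = 1. Collecting the sign flips along the way, the symbol is +1.

1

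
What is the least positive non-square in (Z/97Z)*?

(2/97) = +1, so 2 is a residue.
(3/97) = +1, so 3 is a residue.
(4/97) = +1, so 4 is a residue.
(5/97) = −1, so 5 is the smallest positive non-residue mod 97.

5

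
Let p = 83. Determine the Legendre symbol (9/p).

1

Reciprocity: 9 ≡ 1 and 83 ≡ 3 (mod 4), so (9/83) = +(83/9).
Reduce top mod 9: now compute (2/9).
Pull out 2: since 9 ≡ 1 (mod 8), (2/9) = +1.
Reached (1/9) = 1. Collecting the sign flips along the way, the symbol is +1.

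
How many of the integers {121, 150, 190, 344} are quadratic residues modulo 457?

2

(121/457) = +1 → QR.
(150/457) = +1 → QR.
(190/457) = -1 → non-residue.
(344/457) = -1 → non-residue.
Total quadratic residues among the 4: 2.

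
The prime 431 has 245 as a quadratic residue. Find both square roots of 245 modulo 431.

26, 405

Since 431 ≡ 3 (mod 4), a square root of 245 is 245^((431+1)/4) = 245^108 mod 431.
Repeated squaring: 245^2≡116, 245^4≡95, 245^8≡405, 245^16≡245, 245^32≡116, 245^64≡95 (mod 431).
245^108 = 245^(64+32+8+4) ≡ 405 (mod 431).
Check: 405² = 164025 ≡ 245 (mod 431). The two roots are 26 and 405.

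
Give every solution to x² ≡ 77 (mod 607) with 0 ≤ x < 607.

158, 449

Since 607 ≡ 3 (mod 4), a square root of 77 is 77^((607+1)/4) = 77^152 mod 607.
Repeated squaring: 77^2≡466, 77^4≡457, 77^8≡41, 77^16≡467, 77^32≡176, 77^64≡19, 77^128≡361 (mod 607).
77^152 = 77^(128+16+8) ≡ 158 (mod 607).
Check: 158² = 24964 ≡ 77 (mod 607). The two roots are 158 and 449.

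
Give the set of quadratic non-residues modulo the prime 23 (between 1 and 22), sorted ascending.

Square k = 1,…,11 (k and 23−k give the same square):
1²=1, 2²=4, 3²=9, 4²=16, 5²≡2, 6²≡13, 7²≡3, 8²≡18, 9²≡12, 10²≡8, 11²≡6 (mod 23).
The residues are {1, 2, 3, 4, 6, 8, 9, 12, 13, 16, 18}; the non-residues are the remaining 11 nonzero classes.

5, 7, 10, 11, 14, 15, 17, 19, 20, 21, 22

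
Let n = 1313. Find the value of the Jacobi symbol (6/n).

Pull out 2: since 1313 ≡ 1 (mod 8), (2/1313) = +1.
Reciprocity: 3 ≡ 3 and 1313 ≡ 1 (mod 4), so (3/1313) = +(1313/3).
Reduce top mod 3: now compute (2/3).
Pull out 2: since 3 ≡ 3 (mod 8), (2/3) = -1.
Reached (1/3) = 1. Collecting the sign flips along the way, the symbol is -1.

-1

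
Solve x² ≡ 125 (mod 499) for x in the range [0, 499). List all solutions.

Since 499 ≡ 3 (mod 4), a square root of 125 is 125^((499+1)/4) = 125^125 mod 499.
Repeated squaring: 125^2≡156, 125^4≡384, 125^8≡251, 125^16≡127, 125^32≡161, 125^64≡472 (mod 499).
125^125 = 125^(64+32+16+8+4+1) ≡ 249 (mod 499).
Check: 249² = 62001 ≡ 125 (mod 499). The two roots are 249 and 250.

249, 250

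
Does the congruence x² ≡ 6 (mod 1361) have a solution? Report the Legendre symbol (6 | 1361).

Pull out 2: since 1361 ≡ 1 (mod 8), (2/1361) = +1.
Reciprocity: 3 ≡ 3 and 1361 ≡ 1 (mod 4), so (3/1361) = +(1361/3).
Reduce top mod 3: now compute (2/3).
Pull out 2: since 3 ≡ 3 (mod 8), (2/3) = -1.
Reached (1/3) = 1. Collecting the sign flips along the way, the symbol is -1.

-1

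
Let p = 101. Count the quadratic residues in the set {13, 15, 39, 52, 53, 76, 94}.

3

(13/101) = +1 → QR.
(15/101) = -1 → non-residue.
(39/101) = -1 → non-residue.
(52/101) = +1 → QR.
(53/101) = -1 → non-residue.
(76/101) = +1 → QR.
(94/101) = -1 → non-residue.
Total quadratic residues among the 7: 3.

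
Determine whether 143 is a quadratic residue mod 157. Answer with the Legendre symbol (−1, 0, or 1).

1

Reciprocity: 143 ≡ 3 and 157 ≡ 1 (mod 4), so (143/157) = +(157/143).
Reduce top mod 143: now compute (14/143).
Pull out 2: since 143 ≡ 7 (mod 8), (2/143) = +1.
Reciprocity: 7 ≡ 3 and 143 ≡ 3 (mod 4), so (7/143) = −(143/7).
Reduce top mod 7: now compute (3/7).
Reciprocity: 3 ≡ 3 and 7 ≡ 3 (mod 4), so (3/7) = −(7/3).
Reduce top mod 3: now compute (1/3).
Reached (1/3) = 1. Collecting the sign flips along the way, the symbol is +1.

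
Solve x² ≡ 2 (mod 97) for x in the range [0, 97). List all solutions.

97 ≡ 1 (mod 4), so we find a root by search.
Trying successive values, 14² = 196 ≡ 2 (mod 97). The other root is 97 − 14 = 83.

14, 83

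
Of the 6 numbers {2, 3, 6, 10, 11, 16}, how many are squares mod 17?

2

(2/17) = +1 → QR.
(3/17) = -1 → non-residue.
(6/17) = -1 → non-residue.
(10/17) = -1 → non-residue.
(11/17) = -1 → non-residue.
(16/17) = +1 → QR.
Total quadratic residues among the 6: 2.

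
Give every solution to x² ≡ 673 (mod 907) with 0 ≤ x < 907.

94, 813

Since 907 ≡ 3 (mod 4), a square root of 673 is 673^((907+1)/4) = 673^227 mod 907.
Repeated squaring: 673^2≡336, 673^4≡428, 673^8≡877, 673^16≡900, 673^32≡49, 673^64≡587, 673^128≡816 (mod 907).
673^227 = 673^(128+64+32+2+1) ≡ 94 (mod 907).
Check: 94² = 8836 ≡ 673 (mod 907). The two roots are 94 and 813.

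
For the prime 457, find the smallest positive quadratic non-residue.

(2/457) = +1, so 2 is a residue.
(3/457) = +1, so 3 is a residue.
(4/457) = +1, so 4 is a residue.
(5/457) = −1, so 5 is the smallest positive non-residue mod 457.

5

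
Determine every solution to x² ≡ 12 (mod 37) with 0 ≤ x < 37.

7, 30

37 ≡ 1 (mod 4), so we find a root by search.
Trying successive values, 7² = 49 ≡ 12 (mod 37). The other root is 37 − 7 = 30.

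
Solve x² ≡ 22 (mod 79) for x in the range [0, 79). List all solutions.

38, 41

Since 79 ≡ 3 (mod 4), a square root of 22 is 22^((79+1)/4) = 22^20 mod 79.
Repeated squaring: 22^2≡10, 22^4≡21, 22^8≡46, 22^16≡62 (mod 79).
22^20 = 22^(16+4) ≡ 38 (mod 79).
Check: 38² = 1444 ≡ 22 (mod 79). The two roots are 38 and 41.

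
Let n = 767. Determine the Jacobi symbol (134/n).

1

Pull out 2: since 767 ≡ 7 (mod 8), (2/767) = +1.
Reciprocity: 67 ≡ 3 and 767 ≡ 3 (mod 4), so (67/767) = −(767/67).
Reduce top mod 67: now compute (30/67).
Pull out 2: since 67 ≡ 3 (mod 8), (2/67) = -1.
Reciprocity: 15 ≡ 3 and 67 ≡ 3 (mod 4), so (15/67) = −(67/15).
Reduce top mod 15: now compute (7/15).
Reciprocity: 7 ≡ 3 and 15 ≡ 3 (mod 4), so (7/15) = −(15/7).
Reduce top mod 7: now compute (1/7).
Reached (1/7) = 1. Collecting the sign flips along the way, the symbol is +1.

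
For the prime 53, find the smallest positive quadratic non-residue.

2

(2/53) = −1, so 2 is the smallest positive non-residue mod 53.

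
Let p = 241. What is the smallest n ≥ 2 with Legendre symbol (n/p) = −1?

(2/241) = +1, so 2 is a residue.
(3/241) = +1, so 3 is a residue.
(4/241) = +1, so 4 is a residue.
(5/241) = +1, so 5 is a residue.
(6/241) = +1, so 6 is a residue.
(7/241) = −1, so 7 is the smallest positive non-residue mod 241.

7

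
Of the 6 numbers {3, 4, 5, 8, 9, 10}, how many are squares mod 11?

4

(3/11) = +1 → QR.
(4/11) = +1 → QR.
(5/11) = +1 → QR.
(8/11) = -1 → non-residue.
(9/11) = +1 → QR.
(10/11) = -1 → non-residue.
Total quadratic residues among the 6: 4.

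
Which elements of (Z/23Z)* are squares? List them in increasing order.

1,2,3,4,6,8,9,12,13,16,18

Square k = 1,…,11 (k and 23−k give the same square):
1²=1, 2²=4, 3²=9, 4²=16, 5²≡2, 6²≡13, 7²≡3, 8²≡18, 9²≡12, 10²≡8, 11²≡6 (mod 23).
So the quadratic residues mod 23 are {1, 2, 3, 4, 6, 8, 9, 12, 13, 16, 18}.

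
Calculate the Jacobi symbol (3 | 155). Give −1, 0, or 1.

Reciprocity: 3 ≡ 3 and 155 ≡ 3 (mod 4), so (3/155) = −(155/3).
Reduce top mod 3: now compute (2/3).
Pull out 2: since 3 ≡ 3 (mod 8), (2/3) = -1.
Reached (1/3) = 1. Collecting the sign flips along the way, the symbol is +1.

1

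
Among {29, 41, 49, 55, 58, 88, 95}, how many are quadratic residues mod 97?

3

(29/97) = -1 → non-residue.
(41/97) = -1 → non-residue.
(49/97) = +1 → QR.
(55/97) = -1 → non-residue.
(58/97) = -1 → non-residue.
(88/97) = +1 → QR.
(95/97) = +1 → QR.
Total quadratic residues among the 7: 3.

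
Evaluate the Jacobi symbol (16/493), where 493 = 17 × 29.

Pull out 2^4: since 493 ≡ 5 (mod 8), (2/493) = -1, so (2/493)^4 = +1.
Reached (1/493) = 1. Collecting the sign flips along the way, the symbol is +1.

1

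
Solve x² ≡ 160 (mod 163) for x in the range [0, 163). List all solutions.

Since 163 ≡ 3 (mod 4), a square root of 160 is 160^((163+1)/4) = 160^41 mod 163.
Repeated squaring: 160^2≡9, 160^4≡81, 160^8≡41, 160^16≡51, 160^32≡156 (mod 163).
160^41 = 160^(32+8+1) ≡ 46 (mod 163).
Check: 46² = 2116 ≡ 160 (mod 163). The two roots are 46 and 117.

46, 117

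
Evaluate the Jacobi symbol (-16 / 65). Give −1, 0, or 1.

First reduce: -16 ≡ 49 (mod 65).
Reciprocity: 49 ≡ 1 and 65 ≡ 1 (mod 4), so (49/65) = +(65/49).
Reduce top mod 49: now compute (16/49).
Pull out 2^4: since 49 ≡ 1 (mod 8), (2/49) = +1, so (2/49)^4 = +1.
Reached (1/49) = 1. Collecting the sign flips along the way, the symbol is +1.

1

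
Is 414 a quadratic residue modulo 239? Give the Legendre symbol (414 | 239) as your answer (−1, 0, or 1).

Euler's criterion: (414/239) ≡ 175^119 (mod 239).
175^2 ≡ 33 (mod 239)
175^4 ≡ 133 (mod 239)
175^8 ≡ 3 (mod 239)
175^16 ≡ 9 (mod 239)
175^32 ≡ 81 (mod 239)
175^64 ≡ 108 (mod 239)
175^119 = 175^(64+32+16+4+2+1) ≡ 238 (mod 239).
Result is 238 ≡ −1, so (414/239) = −1.

-1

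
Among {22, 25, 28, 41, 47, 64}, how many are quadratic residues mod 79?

(22/79) = +1 → QR.
(25/79) = +1 → QR.
(28/79) = -1 → non-residue.
(41/79) = -1 → non-residue.
(47/79) = -1 → non-residue.
(64/79) = +1 → QR.
Total quadratic residues among the 6: 3.

3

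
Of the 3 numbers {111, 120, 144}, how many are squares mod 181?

2

(111/181) = +1 → QR.
(120/181) = -1 → non-residue.
(144/181) = +1 → QR.
Total quadratic residues among the 3: 2.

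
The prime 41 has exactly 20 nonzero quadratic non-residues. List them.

Square k = 1,…,20 (k and 41−k give the same square):
1²=1, 2²=4, 3²=9, 4²=16, 5²=25, 6²=36, 7²≡8, 8²≡23, 9²≡40, 10²≡18, 11²≡39, 12²≡21, 13²≡5, 14²≡32, 15²≡20, 16²≡10, 17²≡2, 18²≡37, 19²≡33, 20²≡31 (mod 41).
The residues are {1, 2, 4, 5, 8, 9, 10, 16, 18, 20, 21, 23, 25, 31, 32, 33, 36, 37, 39, 40}; the non-residues are the remaining 20 nonzero classes.

3 6 7 11 12 13 14 15 17 19 22 24 26 27 28 29 30 34 35 38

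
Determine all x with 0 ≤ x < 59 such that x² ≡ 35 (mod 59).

25, 34

Since 59 ≡ 3 (mod 4), a square root of 35 is 35^((59+1)/4) = 35^15 mod 59.
Repeated squaring: 35^2≡45, 35^4≡19, 35^8≡7 (mod 59).
35^15 = 35^(8+4+2+1) ≡ 25 (mod 59).
Check: 25² = 625 ≡ 35 (mod 59). The two roots are 25 and 34.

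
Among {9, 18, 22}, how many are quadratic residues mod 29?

2

(9/29) = +1 → QR.
(18/29) = -1 → non-residue.
(22/29) = +1 → QR.
Total quadratic residues among the 3: 2.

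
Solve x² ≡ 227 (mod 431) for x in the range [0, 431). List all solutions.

Since 431 ≡ 3 (mod 4), a square root of 227 is 227^((431+1)/4) = 227^108 mod 431.
Repeated squaring: 227^2≡240, 227^4≡277, 227^8≡11, 227^16≡121, 227^32≡418, 227^64≡169 (mod 431).
227^108 = 227^(64+32+8+4) ≡ 33 (mod 431).
Check: 33² = 1089 ≡ 227 (mod 431). The two roots are 33 and 398.

33, 398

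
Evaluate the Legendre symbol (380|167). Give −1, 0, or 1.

-1

First reduce: 380 ≡ 46 (mod 167).
Pull out 2: since 167 ≡ 7 (mod 8), (2/167) = +1.
Reciprocity: 23 ≡ 3 and 167 ≡ 3 (mod 4), so (23/167) = −(167/23).
Reduce top mod 23: now compute (6/23).
Pull out 2: since 23 ≡ 7 (mod 8), (2/23) = +1.
Reciprocity: 3 ≡ 3 and 23 ≡ 3 (mod 4), so (3/23) = −(23/3).
Reduce top mod 3: now compute (2/3).
Pull out 2: since 3 ≡ 3 (mod 8), (2/3) = -1.
Reached (1/3) = 1. Collecting the sign flips along the way, the symbol is -1.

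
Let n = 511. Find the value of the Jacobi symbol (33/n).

1

Reciprocity: 33 ≡ 1 and 511 ≡ 3 (mod 4), so (33/511) = +(511/33).
Reduce top mod 33: now compute (16/33).
Pull out 2^4: since 33 ≡ 1 (mod 8), (2/33) = +1, so (2/33)^4 = +1.
Reached (1/33) = 1. Collecting the sign flips along the way, the symbol is +1.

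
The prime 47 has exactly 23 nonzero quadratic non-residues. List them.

Square k = 1,…,23 (k and 47−k give the same square):
1²=1, 2²=4, 3²=9, 4²=16, 5²=25, 6²=36, 7²≡2, 8²≡17, 9²≡34, 10²≡6, 11²≡27, 12²≡3, 13²≡28, 14²≡8, 15²≡37, 16²≡21, 17²≡7, 18²≡42, 19²≡32, 20²≡24, 21²≡18, 22²≡14, 23²≡12 (mod 47).
The residues are {1, 2, 3, 4, 6, 7, 8, 9, 12, 14, 16, 17, 18, 21, 24, 25, 27, 28, 32, 34, 36, 37, 42}; the non-residues are the remaining 23 nonzero classes.

5,10,11,13,15,19,20,22,23,26,29,30,31,33,35,38,39,40,41,43,44,45,46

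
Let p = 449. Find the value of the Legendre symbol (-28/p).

1

First reduce: -28 ≡ 421 (mod 449).
Reciprocity: 421 ≡ 1 and 449 ≡ 1 (mod 4), so (421/449) = +(449/421).
Reduce top mod 421: now compute (28/421).
Pull out 2^2: since 421 ≡ 5 (mod 8), (2/421) = -1, so (2/421)^2 = +1.
Reciprocity: 7 ≡ 3 and 421 ≡ 1 (mod 4), so (7/421) = +(421/7).
Reduce top mod 7: now compute (1/7).
Reached (1/7) = 1. Collecting the sign flips along the way, the symbol is +1.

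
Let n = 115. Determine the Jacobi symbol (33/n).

Reciprocity: 33 ≡ 1 and 115 ≡ 3 (mod 4), so (33/115) = +(115/33).
Reduce top mod 33: now compute (16/33).
Pull out 2^4: since 33 ≡ 1 (mod 8), (2/33) = +1, so (2/33)^4 = +1.
Reached (1/33) = 1. Collecting the sign flips along the way, the symbol is +1.

1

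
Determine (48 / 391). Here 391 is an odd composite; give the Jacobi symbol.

Pull out 2^4: since 391 ≡ 7 (mod 8), (2/391) = +1, so (2/391)^4 = +1.
Reciprocity: 3 ≡ 3 and 391 ≡ 3 (mod 4), so (3/391) = −(391/3).
Reduce top mod 3: now compute (1/3).
Reached (1/3) = 1. Collecting the sign flips along the way, the symbol is -1.

-1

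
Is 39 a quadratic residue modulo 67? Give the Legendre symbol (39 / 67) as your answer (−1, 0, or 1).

1

Euler's criterion: (39/67) ≡ 39^33 (mod 67).
39^2 ≡ 47 (mod 67)
39^4 ≡ 65 (mod 67)
39^8 ≡ 4 (mod 67)
39^16 ≡ 16 (mod 67)
39^32 ≡ 55 (mod 67)
39^33 = 39^(32+1) ≡ 1 (mod 67).
Result is 1, so (39/67) = 1.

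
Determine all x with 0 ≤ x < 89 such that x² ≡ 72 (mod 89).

89 ≡ 1 (mod 4), so we find a root by search.
Trying successive values, 28² = 784 ≡ 72 (mod 89). The other root is 89 − 28 = 61.

28, 61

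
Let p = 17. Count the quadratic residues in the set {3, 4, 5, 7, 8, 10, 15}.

3

(3/17) = -1 → non-residue.
(4/17) = +1 → QR.
(5/17) = -1 → non-residue.
(7/17) = -1 → non-residue.
(8/17) = +1 → QR.
(10/17) = -1 → non-residue.
(15/17) = +1 → QR.
Total quadratic residues among the 7: 3.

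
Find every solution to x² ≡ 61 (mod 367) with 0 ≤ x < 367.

Since 367 ≡ 3 (mod 4), a square root of 61 is 61^((367+1)/4) = 61^92 mod 367.
Repeated squaring: 61^2≡51, 61^4≡32, 61^8≡290, 61^16≡57, 61^32≡313, 61^64≡347 (mod 367).
61^92 = 61^(64+16+8+4) ≡ 309 (mod 367).
Check: 309² = 95481 ≡ 61 (mod 367). The two roots are 58 and 309.

58, 309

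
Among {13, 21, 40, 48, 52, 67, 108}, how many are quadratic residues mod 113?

(13/113) = +1 → QR.
(21/113) = -1 → non-residue.
(40/113) = -1 → non-residue.
(48/113) = -1 → non-residue.
(52/113) = +1 → QR.
(67/113) = -1 → non-residue.
(108/113) = -1 → non-residue.
Total quadratic residues among the 7: 2.

2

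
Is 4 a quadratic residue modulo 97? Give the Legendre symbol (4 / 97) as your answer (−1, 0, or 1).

1

Pull out 2^2: since 97 ≡ 1 (mod 8), (2/97) = +1, so (2/97)^2 = +1.
Reached (1/97) = 1. Collecting the sign flips along the way, the symbol is +1.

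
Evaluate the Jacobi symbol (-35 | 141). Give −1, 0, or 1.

1

First reduce: -35 ≡ 106 (mod 141).
Pull out 2: since 141 ≡ 5 (mod 8), (2/141) = -1.
Reciprocity: 53 ≡ 1 and 141 ≡ 1 (mod 4), so (53/141) = +(141/53).
Reduce top mod 53: now compute (35/53).
Reciprocity: 35 ≡ 3 and 53 ≡ 1 (mod 4), so (35/53) = +(53/35).
Reduce top mod 35: now compute (18/35).
Pull out 2: since 35 ≡ 3 (mod 8), (2/35) = -1.
Reciprocity: 9 ≡ 1 and 35 ≡ 3 (mod 4), so (9/35) = +(35/9).
Reduce top mod 9: now compute (8/9).
Pull out 2^3: since 9 ≡ 1 (mod 8), (2/9) = +1, so (2/9)^3 = +1.
Reached (1/9) = 1. Collecting the sign flips along the way, the symbol is +1.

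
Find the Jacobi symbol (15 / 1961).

-1

Reciprocity: 15 ≡ 3 and 1961 ≡ 1 (mod 4), so (15/1961) = +(1961/15).
Reduce top mod 15: now compute (11/15).
Reciprocity: 11 ≡ 3 and 15 ≡ 3 (mod 4), so (11/15) = −(15/11).
Reduce top mod 11: now compute (4/11).
Pull out 2^2: since 11 ≡ 3 (mod 8), (2/11) = -1, so (2/11)^2 = +1.
Reached (1/11) = 1. Collecting the sign flips along the way, the symbol is -1.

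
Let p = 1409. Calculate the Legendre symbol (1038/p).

-1

Pull out 2: since 1409 ≡ 1 (mod 8), (2/1409) = +1.
Reciprocity: 519 ≡ 3 and 1409 ≡ 1 (mod 4), so (519/1409) = +(1409/519).
Reduce top mod 519: now compute (371/519).
Reciprocity: 371 ≡ 3 and 519 ≡ 3 (mod 4), so (371/519) = −(519/371).
Reduce top mod 371: now compute (148/371).
Pull out 2^2: since 371 ≡ 3 (mod 8), (2/371) = -1, so (2/371)^2 = +1.
Reciprocity: 37 ≡ 1 and 371 ≡ 3 (mod 4), so (37/371) = +(371/37).
Reduce top mod 37: now compute (1/37).
Reached (1/37) = 1. Collecting the sign flips along the way, the symbol is -1.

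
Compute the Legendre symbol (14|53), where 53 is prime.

-1

Euler's criterion: (14/53) ≡ 14^26 (mod 53).
14^2 ≡ 37 (mod 53)
14^4 ≡ 44 (mod 53)
14^8 ≡ 28 (mod 53)
14^16 ≡ 42 (mod 53)
14^26 = 14^(16+8+2) ≡ 52 (mod 53).
Result is 52 ≡ −1, so (14/53) = −1.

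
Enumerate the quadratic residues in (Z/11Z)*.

1,3,4,5,9

Square k = 1,…,5 (k and 11−k give the same square):
1²=1, 2²=4, 3²=9, 4²≡5, 5²≡3 (mod 11).
So the quadratic residues mod 11 are {1, 3, 4, 5, 9}.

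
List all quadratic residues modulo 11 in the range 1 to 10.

Square k = 1,…,5 (k and 11−k give the same square):
1²=1, 2²=4, 3²=9, 4²≡5, 5²≡3 (mod 11).
So the quadratic residues mod 11 are {1, 3, 4, 5, 9}.

1, 3, 4, 5, 9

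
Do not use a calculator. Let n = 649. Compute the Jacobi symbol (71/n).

1

Reciprocity: 71 ≡ 3 and 649 ≡ 1 (mod 4), so (71/649) = +(649/71).
Reduce top mod 71: now compute (10/71).
Pull out 2: since 71 ≡ 7 (mod 8), (2/71) = +1.
Reciprocity: 5 ≡ 1 and 71 ≡ 3 (mod 4), so (5/71) = +(71/5).
Reduce top mod 5: now compute (1/5).
Reached (1/5) = 1. Collecting the sign flips along the way, the symbol is +1.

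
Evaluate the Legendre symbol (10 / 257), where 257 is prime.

-1

Euler's criterion: (10/257) ≡ 10^128 (mod 257).
10^2 ≡ 100 (mod 257)
10^4 ≡ 234 (mod 257)
10^8 ≡ 15 (mod 257)
10^16 ≡ 225 (mod 257)
10^32 ≡ 253 (mod 257)
10^64 ≡ 16 (mod 257)
10^128 ≡ 256 (mod 257)
10^128 = 10^(128) ≡ 256 (mod 257).
Result is 256 ≡ −1, so (10/257) = −1.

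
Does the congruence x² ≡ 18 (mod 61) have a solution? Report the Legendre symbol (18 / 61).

Pull out 2: since 61 ≡ 5 (mod 8), (2/61) = -1.
Reciprocity: 9 ≡ 1 and 61 ≡ 1 (mod 4), so (9/61) = +(61/9).
Reduce top mod 9: now compute (7/9).
Reciprocity: 7 ≡ 3 and 9 ≡ 1 (mod 4), so (7/9) = +(9/7).
Reduce top mod 7: now compute (2/7).
Pull out 2: since 7 ≡ 7 (mod 8), (2/7) = +1.
Reached (1/7) = 1. Collecting the sign flips along the way, the symbol is -1.

-1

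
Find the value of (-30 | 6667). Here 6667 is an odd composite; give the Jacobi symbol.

1

First reduce: -30 ≡ 6637 (mod 6667).
Reciprocity: 6637 ≡ 1 and 6667 ≡ 3 (mod 4), so (6637/6667) = +(6667/6637).
Reduce top mod 6637: now compute (30/6637).
Pull out 2: since 6637 ≡ 5 (mod 8), (2/6637) = -1.
Reciprocity: 15 ≡ 3 and 6637 ≡ 1 (mod 4), so (15/6637) = +(6637/15).
Reduce top mod 15: now compute (7/15).
Reciprocity: 7 ≡ 3 and 15 ≡ 3 (mod 4), so (7/15) = −(15/7).
Reduce top mod 7: now compute (1/7).
Reached (1/7) = 1. Collecting the sign flips along the way, the symbol is +1.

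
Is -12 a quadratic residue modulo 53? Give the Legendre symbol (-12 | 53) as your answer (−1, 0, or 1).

First reduce: -12 ≡ 41 (mod 53).
Reciprocity: 41 ≡ 1 and 53 ≡ 1 (mod 4), so (41/53) = +(53/41).
Reduce top mod 41: now compute (12/41).
Pull out 2^2: since 41 ≡ 1 (mod 8), (2/41) = +1, so (2/41)^2 = +1.
Reciprocity: 3 ≡ 3 and 41 ≡ 1 (mod 4), so (3/41) = +(41/3).
Reduce top mod 3: now compute (2/3).
Pull out 2: since 3 ≡ 3 (mod 8), (2/3) = -1.
Reached (1/3) = 1. Collecting the sign flips along the way, the symbol is -1.

-1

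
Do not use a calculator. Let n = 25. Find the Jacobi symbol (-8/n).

1

First reduce: -8 ≡ 17 (mod 25).
Reciprocity: 17 ≡ 1 and 25 ≡ 1 (mod 4), so (17/25) = +(25/17).
Reduce top mod 17: now compute (8/17).
Pull out 2^3: since 17 ≡ 1 (mod 8), (2/17) = +1, so (2/17)^3 = +1.
Reached (1/17) = 1. Collecting the sign flips along the way, the symbol is +1.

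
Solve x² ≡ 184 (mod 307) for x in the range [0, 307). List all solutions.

106, 201

Since 307 ≡ 3 (mod 4), a square root of 184 is 184^((307+1)/4) = 184^77 mod 307.
Repeated squaring: 184^2≡86, 184^4≡28, 184^8≡170, 184^16≡42, 184^32≡229, 184^64≡251 (mod 307).
184^77 = 184^(64+8+4+1) ≡ 201 (mod 307).
Check: 201² = 40401 ≡ 184 (mod 307). The two roots are 106 and 201.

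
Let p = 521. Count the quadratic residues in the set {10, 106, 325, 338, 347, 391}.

(10/521) = +1 → QR.
(106/521) = +1 → QR.
(325/521) = +1 → QR.
(338/521) = +1 → QR.
(347/521) = -1 → non-residue.
(391/521) = +1 → QR.
Total quadratic residues among the 6: 5.

5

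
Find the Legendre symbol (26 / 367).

1

Euler's criterion: (26/367) ≡ 26^183 (mod 367).
26^2 ≡ 309 (mod 367)
26^4 ≡ 61 (mod 367)
26^8 ≡ 51 (mod 367)
26^16 ≡ 32 (mod 367)
26^32 ≡ 290 (mod 367)
26^64 ≡ 57 (mod 367)
26^128 ≡ 313 (mod 367)
26^183 = 26^(128+32+16+4+2+1) ≡ 1 (mod 367).
Result is 1, so (26/367) = 1.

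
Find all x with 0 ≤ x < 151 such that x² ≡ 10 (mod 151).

Since 151 ≡ 3 (mod 4), a square root of 10 is 10^((151+1)/4) = 10^38 mod 151.
Repeated squaring: 10^2≡100, 10^4≡34, 10^8≡99, 10^16≡137, 10^32≡45 (mod 151).
10^38 = 10^(32+4+2) ≡ 37 (mod 151).
Check: 37² = 1369 ≡ 10 (mod 151). The two roots are 37 and 114.

37, 114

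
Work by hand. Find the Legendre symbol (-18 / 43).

1

Euler's criterion: (-18/43) ≡ 25^21 (mod 43).
25^2 ≡ 23 (mod 43)
25^4 ≡ 13 (mod 43)
25^8 ≡ 40 (mod 43)
25^16 ≡ 9 (mod 43)
25^21 = 25^(16+4+1) ≡ 1 (mod 43).
Result is 1, so (-18/43) = 1.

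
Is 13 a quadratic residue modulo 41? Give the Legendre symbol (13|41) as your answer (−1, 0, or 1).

Reciprocity: 13 ≡ 1 and 41 ≡ 1 (mod 4), so (13/41) = +(41/13).
Reduce top mod 13: now compute (2/13).
Pull out 2: since 13 ≡ 5 (mod 8), (2/13) = -1.
Reached (1/13) = 1. Collecting the sign flips along the way, the symbol is -1.

-1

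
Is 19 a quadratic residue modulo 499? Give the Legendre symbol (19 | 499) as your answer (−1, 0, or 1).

-1

Euler's criterion: (19/499) ≡ 19^249 (mod 499).
19^2 ≡ 361 (mod 499)
19^4 ≡ 82 (mod 499)
19^8 ≡ 237 (mod 499)
19^16 ≡ 281 (mod 499)
19^32 ≡ 119 (mod 499)
19^64 ≡ 189 (mod 499)
19^128 ≡ 292 (mod 499)
19^249 = 19^(128+64+32+16+8+1) ≡ 498 (mod 499).
Result is 498 ≡ −1, so (19/499) = −1.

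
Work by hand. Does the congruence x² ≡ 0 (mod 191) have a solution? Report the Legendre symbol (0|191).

Top reduces to 0: gcd > 1, so the symbol is 0.

0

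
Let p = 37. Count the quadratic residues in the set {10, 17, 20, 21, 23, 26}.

3

(10/37) = +1 → QR.
(17/37) = -1 → non-residue.
(20/37) = -1 → non-residue.
(21/37) = +1 → QR.
(23/37) = -1 → non-residue.
(26/37) = +1 → QR.
Total quadratic residues among the 6: 3.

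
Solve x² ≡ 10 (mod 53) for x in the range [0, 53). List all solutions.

53 ≡ 1 (mod 4), so we find a root by search.
Trying successive values, 13² = 169 ≡ 10 (mod 53). The other root is 53 − 13 = 40.

13, 40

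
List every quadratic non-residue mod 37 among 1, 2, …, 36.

2, 5, 6, 8, 13, 14, 15, 17, 18, 19, 20, 22, 23, 24, 29, 31, 32, 35

Square k = 1,…,18 (k and 37−k give the same square):
1²=1, 2²=4, 3²=9, 4²=16, 5²=25, 6²=36, 7²≡12, 8²≡27, 9²≡7, 10²≡26, 11²≡10, 12²≡33, 13²≡21, 14²≡11, 15²≡3, 16²≡34, 17²≡30, 18²≡28 (mod 37).
The residues are {1, 3, 4, 7, 9, 10, 11, 12, 16, 21, 25, 26, 27, 28, 30, 33, 34, 36}; the non-residues are the remaining 18 nonzero classes.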